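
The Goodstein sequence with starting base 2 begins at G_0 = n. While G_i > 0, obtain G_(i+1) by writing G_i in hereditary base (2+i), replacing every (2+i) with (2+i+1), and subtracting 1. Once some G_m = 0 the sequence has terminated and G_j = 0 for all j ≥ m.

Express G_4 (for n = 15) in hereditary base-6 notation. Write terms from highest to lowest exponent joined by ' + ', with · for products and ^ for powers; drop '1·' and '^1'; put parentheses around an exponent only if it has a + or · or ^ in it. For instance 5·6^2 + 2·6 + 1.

15 —HB2→ 2^(2 + 1) + 2^2 + 2 + 1 —bump→ 3^(3 + 1) + 3^3 + 3 + 1 = 112 —(−1)→ 111
111 —HB3→ 3^(3 + 1) + 3^3 + 3 —bump→ 4^(4 + 1) + 4^4 + 4 = 1284 —(−1)→ 1283
1283 —HB4→ 4^(4 + 1) + 4^4 + 3 —bump→ 5^(5 + 1) + 5^5 + 3 = 18753 —(−1)→ 18752
18752 —HB5→ 5^(5 + 1) + 5^5 + 2 —bump→ 6^(6 + 1) + 6^6 + 2 = 326594 —(−1)→ 326593
326593 —HB6→ 6^(6 + 1) + 6^6 + 1 —bump→ 7^(7 + 1) + 7^7 + 1 = 6588345 —(−1)→ 6588344

6^(6 + 1) + 6^6 + 1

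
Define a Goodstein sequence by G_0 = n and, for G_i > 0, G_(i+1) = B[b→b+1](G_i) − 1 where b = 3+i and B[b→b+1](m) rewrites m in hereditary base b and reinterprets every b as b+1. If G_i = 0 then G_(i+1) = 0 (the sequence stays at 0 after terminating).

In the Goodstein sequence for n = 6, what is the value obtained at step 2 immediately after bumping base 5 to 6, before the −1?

6 —HB3→ 2·3 —bump→ 2·4 = 8 —(−1)→ 7
7 —HB4→ 4 + 3 —bump→ 5 + 3 = 8 —(−1)→ 7

8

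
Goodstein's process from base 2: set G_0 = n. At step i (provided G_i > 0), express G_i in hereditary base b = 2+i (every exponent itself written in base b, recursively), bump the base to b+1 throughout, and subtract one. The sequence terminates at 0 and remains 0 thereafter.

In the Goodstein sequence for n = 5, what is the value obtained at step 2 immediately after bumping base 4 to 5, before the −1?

468

(0) 5|_2 = 2^2 + 1 ↦ 3^3 + 1|_3 = 28 ⇒ 27
(1) 27|_3 = 3^3 ↦ 4^4|_4 = 256 ⇒ 255
(2) 255|_4 = 3·4^3 + 3·4^2 + 3·4 + 3 ↦ 3·5^3 + 3·5^2 + 3·5 + 3|_5 = 468 ⇒ 467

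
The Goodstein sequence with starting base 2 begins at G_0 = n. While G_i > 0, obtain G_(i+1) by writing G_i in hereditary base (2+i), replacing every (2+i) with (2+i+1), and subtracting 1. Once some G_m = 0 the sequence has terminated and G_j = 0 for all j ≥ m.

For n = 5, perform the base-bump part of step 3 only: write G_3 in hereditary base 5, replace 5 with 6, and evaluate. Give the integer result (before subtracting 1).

776

G_0 = 5. HB_2(5) = 2^2 + 1. Bump = 28. G_1 = 27.
G_1 = 27. HB_3(27) = 3^3. Bump = 256. G_2 = 255.
G_2 = 255. HB_4(255) = 3·4^3 + 3·4^2 + 3·4 + 3. Bump = 468. G_3 = 467.
G_3 = 467. HB_5(467) = 3·5^3 + 3·5^2 + 3·5 + 2. Bump = 776. G_4 = 775.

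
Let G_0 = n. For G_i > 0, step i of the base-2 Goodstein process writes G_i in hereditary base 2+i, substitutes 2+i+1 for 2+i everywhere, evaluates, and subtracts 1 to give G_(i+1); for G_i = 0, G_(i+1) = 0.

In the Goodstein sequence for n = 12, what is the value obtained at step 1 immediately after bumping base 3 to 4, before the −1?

12 —HB2→ 2^(2 + 1) + 2^2 —bump→ 3^(3 + 1) + 3^3 = 108 —(−1)→ 107
107 —HB3→ 3^(3 + 1) + 2·3^2 + 2·3 + 2 —bump→ 4^(4 + 1) + 2·4^2 + 2·4 + 2 = 1066 —(−1)→ 1065

1066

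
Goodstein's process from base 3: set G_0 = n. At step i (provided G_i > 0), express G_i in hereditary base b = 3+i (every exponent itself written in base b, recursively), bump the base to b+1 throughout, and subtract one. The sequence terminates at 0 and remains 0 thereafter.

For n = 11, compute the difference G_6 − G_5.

G_0 = 11. HB_3(11) = 3^2 + 2. Bump = 18. G_1 = 17.
G_1 = 17. HB_4(17) = 4^2 + 1. Bump = 26. G_2 = 25.
G_2 = 25. HB_5(25) = 5^2. Bump = 36. G_3 = 35.
G_3 = 35. HB_6(35) = 5·6 + 5. Bump = 40. G_4 = 39.
G_4 = 39. HB_7(39) = 5·7 + 4. Bump = 44. G_5 = 43.
G_5 = 43. HB_8(43) = 5·8 + 3. Bump = 48. G_6 = 47.

4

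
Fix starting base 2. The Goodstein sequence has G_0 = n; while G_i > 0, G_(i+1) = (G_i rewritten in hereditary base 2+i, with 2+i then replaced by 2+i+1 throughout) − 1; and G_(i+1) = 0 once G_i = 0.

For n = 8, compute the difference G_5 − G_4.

1553800

G_0=8  [base 2] 2^(2 + 1)  →[2↦3]→  3^(3 + 1) = 81  −1 ⇒ G_1=80
G_1=80  [base 3] 2·3^3 + 2·3^2 + 2·3 + 2  →[3↦4]→  2·4^4 + 2·4^2 + 2·4 + 2 = 554  −1 ⇒ G_2=553
G_2=553  [base 4] 2·4^4 + 2·4^2 + 2·4 + 1  →[4↦5]→  2·5^5 + 2·5^2 + 2·5 + 1 = 6311  −1 ⇒ G_3=6310
G_3=6310  [base 5] 2·5^5 + 2·5^2 + 2·5  →[5↦6]→  2·6^6 + 2·6^2 + 2·6 = 93396  −1 ⇒ G_4=93395
G_4=93395  [base 6] 2·6^6 + 2·6^2 + 6 + 5  →[6↦7]→  2·7^7 + 2·7^2 + 7 + 5 = 1647196  −1 ⇒ G_5=1647195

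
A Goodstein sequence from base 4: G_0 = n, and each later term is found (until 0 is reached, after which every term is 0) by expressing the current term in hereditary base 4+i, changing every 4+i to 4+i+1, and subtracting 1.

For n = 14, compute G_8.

G_0 = 14. HB_4(14) = 3·4 + 2. Bump = 17. G_1 = 16.
G_1 = 16. HB_5(16) = 3·5 + 1. Bump = 19. G_2 = 18.
G_2 = 18. HB_6(18) = 3·6. Bump = 21. G_3 = 20.
G_3 = 20. HB_7(20) = 2·7 + 6. Bump = 22. G_4 = 21.
G_4 = 21. HB_8(21) = 2·8 + 5. Bump = 23. G_5 = 22.
G_5 = 22. HB_9(22) = 2·9 + 4. Bump = 24. G_6 = 23.
G_6 = 23. HB_10(23) = 2·10 + 3. Bump = 25. G_7 = 24.
G_7 = 24. HB_11(24) = 2·11 + 2. Bump = 26. G_8 = 25.

25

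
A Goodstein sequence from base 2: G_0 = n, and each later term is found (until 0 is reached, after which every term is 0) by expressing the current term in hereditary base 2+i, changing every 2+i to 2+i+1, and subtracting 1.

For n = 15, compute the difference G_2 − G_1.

1172

[0] 15 ≡ 2^(2 + 1) + 2^2 + 2 + 1 (base 2). Lift 3: 112. −1: 111.
[1] 111 ≡ 3^(3 + 1) + 3^3 + 3 (base 3). Lift 4: 1284. −1: 1283.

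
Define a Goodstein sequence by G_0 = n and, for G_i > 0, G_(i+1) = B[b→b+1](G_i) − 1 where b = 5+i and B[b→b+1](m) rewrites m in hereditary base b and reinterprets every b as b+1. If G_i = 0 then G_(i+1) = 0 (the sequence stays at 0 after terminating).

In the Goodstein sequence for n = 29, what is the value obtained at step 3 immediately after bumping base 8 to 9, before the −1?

82

i=0: 29 = 5^2 + 4 (b=5); 5→6: 6^2 + 4 = 40; 40−1 = 39
i=1: 39 = 6^2 + 3 (b=6); 6→7: 7^2 + 3 = 52; 52−1 = 51
i=2: 51 = 7^2 + 2 (b=7); 7→8: 8^2 + 2 = 66; 66−1 = 65
i=3: 65 = 8^2 + 1 (b=8); 8→9: 9^2 + 1 = 82; 82−1 = 81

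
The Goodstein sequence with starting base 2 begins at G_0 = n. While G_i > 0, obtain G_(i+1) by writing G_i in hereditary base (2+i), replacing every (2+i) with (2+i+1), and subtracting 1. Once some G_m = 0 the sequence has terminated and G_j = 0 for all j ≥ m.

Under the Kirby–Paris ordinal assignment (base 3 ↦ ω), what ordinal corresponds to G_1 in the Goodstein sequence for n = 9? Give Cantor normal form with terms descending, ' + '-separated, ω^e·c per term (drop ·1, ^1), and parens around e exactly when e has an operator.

G_0=9  [base 2] 2^(2 + 1) + 1  →[2↦3]→  3^(3 + 1) + 1 = 82  −1 ⇒ G_1=81
G_1=81  [base 3] 3^(3 + 1)  →[3↦4]→  4^(4 + 1) = 1024  −1 ⇒ G_2=1023

ω^(ω + 1)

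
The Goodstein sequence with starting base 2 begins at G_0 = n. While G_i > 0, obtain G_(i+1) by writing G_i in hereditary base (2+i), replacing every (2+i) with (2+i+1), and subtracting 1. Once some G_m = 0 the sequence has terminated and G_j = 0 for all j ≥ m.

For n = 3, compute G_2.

3

G_0 = 3. HB_2(3) = 2 + 1. Bump = 4. G_1 = 3.
G_1 = 3. HB_3(3) = 3. Bump = 4. G_2 = 3.
G_2 = 3. HB_4(3) = 3. Bump = 3. G_3 = 2.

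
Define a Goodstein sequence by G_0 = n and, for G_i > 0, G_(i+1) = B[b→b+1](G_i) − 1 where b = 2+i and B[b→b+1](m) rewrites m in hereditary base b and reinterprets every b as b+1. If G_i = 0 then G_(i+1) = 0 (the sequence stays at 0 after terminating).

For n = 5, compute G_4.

G_0=5  [base 2] 2^2 + 1  →[2↦3]→  3^3 + 1 = 28  −1 ⇒ G_1=27
G_1=27  [base 3] 3^3  →[3↦4]→  4^4 = 256  −1 ⇒ G_2=255
G_2=255  [base 4] 3·4^3 + 3·4^2 + 3·4 + 3  →[4↦5]→  3·5^3 + 3·5^2 + 3·5 + 3 = 468  −1 ⇒ G_3=467
G_3=467  [base 5] 3·5^3 + 3·5^2 + 3·5 + 2  →[5↦6]→  3·6^3 + 3·6^2 + 3·6 + 2 = 776  −1 ⇒ G_4=775
G_4=775  [base 6] 3·6^3 + 3·6^2 + 3·6 + 1  →[6↦7]→  3·7^3 + 3·7^2 + 3·7 + 1 = 1198  −1 ⇒ G_5=1197

775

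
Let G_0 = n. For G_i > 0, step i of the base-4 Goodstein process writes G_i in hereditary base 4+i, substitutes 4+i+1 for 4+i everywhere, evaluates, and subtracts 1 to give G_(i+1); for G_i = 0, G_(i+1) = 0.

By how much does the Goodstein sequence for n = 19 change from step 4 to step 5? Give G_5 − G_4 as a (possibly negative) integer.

6

base 4: 19 = 4^2 + 3; at 5: 5^2 + 3 = 28; next = 27
base 5: 27 = 5^2 + 2; at 6: 6^2 + 2 = 38; next = 37
base 6: 37 = 6^2 + 1; at 7: 7^2 + 1 = 50; next = 49
base 7: 49 = 7^2; at 8: 8^2 = 64; next = 63
base 8: 63 = 7·8 + 7; at 9: 7·9 + 7 = 70; next = 69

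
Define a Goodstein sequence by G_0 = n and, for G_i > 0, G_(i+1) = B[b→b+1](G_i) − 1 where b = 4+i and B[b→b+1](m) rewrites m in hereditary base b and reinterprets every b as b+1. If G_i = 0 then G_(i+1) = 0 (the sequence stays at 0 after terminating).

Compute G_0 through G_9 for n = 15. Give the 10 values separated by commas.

i=0: 15 = 3·4 + 3 (b=4); 4→5: 3·5 + 3 = 18; 18−1 = 17
i=1: 17 = 3·5 + 2 (b=5); 5→6: 3·6 + 2 = 20; 20−1 = 19
i=2: 19 = 3·6 + 1 (b=6); 6→7: 3·7 + 1 = 22; 22−1 = 21
i=3: 21 = 3·7 (b=7); 7→8: 3·8 = 24; 24−1 = 23
i=4: 23 = 2·8 + 7 (b=8); 8→9: 2·9 + 7 = 25; 25−1 = 24
i=5: 24 = 2·9 + 6 (b=9); 9→10: 2·10 + 6 = 26; 26−1 = 25
i=6: 25 = 2·10 + 5 (b=10); 10→11: 2·11 + 5 = 27; 27−1 = 26
i=7: 26 = 2·11 + 4 (b=11); 11→12: 2·12 + 4 = 28; 28−1 = 27
i=8: 27 = 2·12 + 3 (b=12); 12→13: 2·13 + 3 = 29; 29−1 = 28

15, 17, 19, 21, 23, 24, 25, 26, 27, 28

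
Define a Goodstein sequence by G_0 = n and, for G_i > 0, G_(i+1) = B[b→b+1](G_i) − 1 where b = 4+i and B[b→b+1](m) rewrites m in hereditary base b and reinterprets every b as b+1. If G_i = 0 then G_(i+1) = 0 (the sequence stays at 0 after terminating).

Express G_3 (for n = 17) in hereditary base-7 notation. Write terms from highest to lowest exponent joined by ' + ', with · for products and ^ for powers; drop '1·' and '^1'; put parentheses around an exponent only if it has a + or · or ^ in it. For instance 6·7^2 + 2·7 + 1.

(0) 17|_4 = 4^2 + 1 ↦ 5^2 + 1|_5 = 26 ⇒ 25
(1) 25|_5 = 5^2 ↦ 6^2|_6 = 36 ⇒ 35
(2) 35|_6 = 5·6 + 5 ↦ 5·7 + 5|_7 = 40 ⇒ 39
(3) 39|_7 = 5·7 + 4 ↦ 5·8 + 4|_8 = 44 ⇒ 43

5·7 + 4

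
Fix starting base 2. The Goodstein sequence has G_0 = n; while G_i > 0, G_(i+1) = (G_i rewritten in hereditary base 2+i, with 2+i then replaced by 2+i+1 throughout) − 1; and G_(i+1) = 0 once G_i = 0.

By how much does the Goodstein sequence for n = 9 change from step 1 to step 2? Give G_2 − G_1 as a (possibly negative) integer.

G_0=9  [base 2] 2^(2 + 1) + 1  →[2↦3]→  3^(3 + 1) + 1 = 82  −1 ⇒ G_1=81
G_1=81  [base 3] 3^(3 + 1)  →[3↦4]→  4^(4 + 1) = 1024  −1 ⇒ G_2=1023

942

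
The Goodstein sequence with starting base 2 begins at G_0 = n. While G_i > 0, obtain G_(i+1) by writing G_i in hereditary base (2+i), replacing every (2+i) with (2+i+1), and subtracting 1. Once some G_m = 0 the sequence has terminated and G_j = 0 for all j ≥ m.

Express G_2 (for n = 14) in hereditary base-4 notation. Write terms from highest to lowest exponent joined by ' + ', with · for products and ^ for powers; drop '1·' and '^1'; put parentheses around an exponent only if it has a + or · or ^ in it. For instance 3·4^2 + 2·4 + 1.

4^(4 + 1) + 4^4 + 1

G_0=14  [base 2] 2^(2 + 1) + 2^2 + 2  →[2↦3]→  3^(3 + 1) + 3^3 + 3 = 111  −1 ⇒ G_1=110
G_1=110  [base 3] 3^(3 + 1) + 3^3 + 2  →[3↦4]→  4^(4 + 1) + 4^4 + 2 = 1282  −1 ⇒ G_2=1281
G_2=1281  [base 4] 4^(4 + 1) + 4^4 + 1  →[4↦5]→  5^(5 + 1) + 5^5 + 1 = 18751  −1 ⇒ G_3=18750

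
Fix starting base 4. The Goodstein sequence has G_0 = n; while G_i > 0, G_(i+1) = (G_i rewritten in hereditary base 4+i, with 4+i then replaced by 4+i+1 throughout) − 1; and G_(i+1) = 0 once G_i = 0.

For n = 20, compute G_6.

99

step 0: 20 = 4^2 + 4; sub 5 for 4: 5^2 + 5; = 30; G_1 = 30−1 = 29
step 1: 29 = 5^2 + 4; sub 6 for 5: 6^2 + 4; = 40; G_2 = 40−1 = 39
step 2: 39 = 6^2 + 3; sub 7 for 6: 7^2 + 3; = 52; G_3 = 52−1 = 51
step 3: 51 = 7^2 + 2; sub 8 for 7: 8^2 + 2; = 66; G_4 = 66−1 = 65
step 4: 65 = 8^2 + 1; sub 9 for 8: 9^2 + 1; = 82; G_5 = 82−1 = 81
step 5: 81 = 9^2; sub 10 for 9: 10^2; = 100; G_6 = 100−1 = 99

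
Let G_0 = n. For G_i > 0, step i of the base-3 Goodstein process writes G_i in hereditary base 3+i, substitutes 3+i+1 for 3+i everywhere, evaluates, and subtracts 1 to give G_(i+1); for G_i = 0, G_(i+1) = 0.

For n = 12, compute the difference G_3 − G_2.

10

G_0 = 12. HB_3(12) = 3^2 + 3. Bump = 20. G_1 = 19.
G_1 = 19. HB_4(19) = 4^2 + 3. Bump = 28. G_2 = 27.
G_2 = 27. HB_5(27) = 5^2 + 2. Bump = 38. G_3 = 37.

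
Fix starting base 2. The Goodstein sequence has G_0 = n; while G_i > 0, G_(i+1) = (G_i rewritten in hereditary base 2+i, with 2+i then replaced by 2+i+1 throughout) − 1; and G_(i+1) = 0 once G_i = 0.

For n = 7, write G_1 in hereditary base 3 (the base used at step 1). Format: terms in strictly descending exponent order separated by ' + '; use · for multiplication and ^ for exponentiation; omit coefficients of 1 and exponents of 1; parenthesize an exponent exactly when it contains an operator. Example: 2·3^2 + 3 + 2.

(0) 7|_2 = 2^2 + 2 + 1 ↦ 3^3 + 3 + 1|_3 = 31 ⇒ 30
(1) 30|_3 = 3^3 + 3 ↦ 4^4 + 4|_4 = 260 ⇒ 259

3^3 + 3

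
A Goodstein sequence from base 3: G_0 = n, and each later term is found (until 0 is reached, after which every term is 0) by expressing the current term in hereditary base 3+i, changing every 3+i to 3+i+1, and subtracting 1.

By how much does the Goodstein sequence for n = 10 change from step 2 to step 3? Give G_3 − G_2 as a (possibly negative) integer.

3

base 3: 10 = 3^2 + 1; at 4: 4^2 + 1 = 17; next = 16
base 4: 16 = 4^2; at 5: 5^2 = 25; next = 24
base 5: 24 = 4·5 + 4; at 6: 4·6 + 4 = 28; next = 27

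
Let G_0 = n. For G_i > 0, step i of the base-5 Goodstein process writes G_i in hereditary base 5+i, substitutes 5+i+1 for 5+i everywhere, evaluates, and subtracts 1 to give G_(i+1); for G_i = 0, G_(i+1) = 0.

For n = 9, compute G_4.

G_0 = 9. HB_5(9) = 5 + 4. Bump = 10. G_1 = 9.
G_1 = 9. HB_6(9) = 6 + 3. Bump = 10. G_2 = 9.
G_2 = 9. HB_7(9) = 7 + 2. Bump = 10. G_3 = 9.
G_3 = 9. HB_8(9) = 8 + 1. Bump = 10. G_4 = 9.
G_4 = 9. HB_9(9) = 9. Bump = 10. G_5 = 9.

9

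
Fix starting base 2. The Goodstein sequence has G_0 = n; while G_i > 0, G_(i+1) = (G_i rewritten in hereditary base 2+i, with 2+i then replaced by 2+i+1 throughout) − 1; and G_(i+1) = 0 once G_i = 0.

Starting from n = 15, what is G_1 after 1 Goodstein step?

G_0=15  [base 2] 2^(2 + 1) + 2^2 + 2 + 1  →[2↦3]→  3^(3 + 1) + 3^3 + 3 + 1 = 112  −1 ⇒ G_1=111
G_1=111  [base 3] 3^(3 + 1) + 3^3 + 3  →[3↦4]→  4^(4 + 1) + 4^4 + 4 = 1284  −1 ⇒ G_2=1283

111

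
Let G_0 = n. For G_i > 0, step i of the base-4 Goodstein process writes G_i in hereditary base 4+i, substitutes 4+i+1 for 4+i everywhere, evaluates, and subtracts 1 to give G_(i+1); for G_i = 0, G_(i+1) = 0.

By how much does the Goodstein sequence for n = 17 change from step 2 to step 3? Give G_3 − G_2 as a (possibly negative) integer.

[0] 17 ≡ 4^2 + 1 (base 4). Lift 5: 26. −1: 25.
[1] 25 ≡ 5^2 (base 5). Lift 6: 36. −1: 35.
[2] 35 ≡ 5·6 + 5 (base 6). Lift 7: 40. −1: 39.

4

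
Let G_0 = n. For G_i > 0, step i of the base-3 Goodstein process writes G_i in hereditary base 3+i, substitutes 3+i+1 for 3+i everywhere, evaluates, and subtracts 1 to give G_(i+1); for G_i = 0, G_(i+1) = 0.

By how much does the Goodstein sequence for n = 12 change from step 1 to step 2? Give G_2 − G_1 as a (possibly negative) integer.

G_0=12  [base 3] 3^2 + 3  →[3↦4]→  4^2 + 4 = 20  −1 ⇒ G_1=19
G_1=19  [base 4] 4^2 + 3  →[4↦5]→  5^2 + 3 = 28  −1 ⇒ G_2=27

8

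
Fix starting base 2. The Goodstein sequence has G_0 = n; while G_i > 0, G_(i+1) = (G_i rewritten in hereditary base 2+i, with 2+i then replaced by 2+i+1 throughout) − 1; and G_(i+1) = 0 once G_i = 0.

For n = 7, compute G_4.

46657

G_0=7  [base 2] 2^2 + 2 + 1  →[2↦3]→  3^3 + 3 + 1 = 31  −1 ⇒ G_1=30
G_1=30  [base 3] 3^3 + 3  →[3↦4]→  4^4 + 4 = 260  −1 ⇒ G_2=259
G_2=259  [base 4] 4^4 + 3  →[4↦5]→  5^5 + 3 = 3128  −1 ⇒ G_3=3127
G_3=3127  [base 5] 5^5 + 2  →[5↦6]→  6^6 + 2 = 46658  −1 ⇒ G_4=46657
G_4=46657  [base 6] 6^6 + 1  →[6↦7]→  7^7 + 1 = 823544  −1 ⇒ G_5=823543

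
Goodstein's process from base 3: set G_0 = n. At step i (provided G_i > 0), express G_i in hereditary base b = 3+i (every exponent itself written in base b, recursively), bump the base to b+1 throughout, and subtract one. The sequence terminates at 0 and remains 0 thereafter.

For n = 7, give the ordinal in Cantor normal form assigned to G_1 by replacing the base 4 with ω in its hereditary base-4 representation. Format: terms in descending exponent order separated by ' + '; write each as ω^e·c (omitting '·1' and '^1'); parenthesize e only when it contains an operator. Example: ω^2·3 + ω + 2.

ω·2

7 —HB3→ 2·3 + 1 —bump→ 2·4 + 1 = 9 —(−1)→ 8
8 —HB4→ 2·4 —bump→ 2·5 = 10 —(−1)→ 9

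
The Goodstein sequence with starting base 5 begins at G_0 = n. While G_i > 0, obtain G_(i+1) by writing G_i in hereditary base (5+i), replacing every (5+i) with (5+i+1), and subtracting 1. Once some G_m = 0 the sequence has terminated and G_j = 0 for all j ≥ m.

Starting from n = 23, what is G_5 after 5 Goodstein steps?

37

G_0 = 23. HB_5(23) = 4·5 + 3. Bump = 27. G_1 = 26.
G_1 = 26. HB_6(26) = 4·6 + 2. Bump = 30. G_2 = 29.
G_2 = 29. HB_7(29) = 4·7 + 1. Bump = 33. G_3 = 32.
G_3 = 32. HB_8(32) = 4·8. Bump = 36. G_4 = 35.
G_4 = 35. HB_9(35) = 3·9 + 8. Bump = 38. G_5 = 37.
G_5 = 37. HB_10(37) = 3·10 + 7. Bump = 40. G_6 = 39.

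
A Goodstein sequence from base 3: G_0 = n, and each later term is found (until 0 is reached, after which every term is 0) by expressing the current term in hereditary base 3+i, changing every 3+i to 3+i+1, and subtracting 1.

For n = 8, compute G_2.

8 —HB3→ 2·3 + 2 —bump→ 2·4 + 2 = 10 —(−1)→ 9
9 —HB4→ 2·4 + 1 —bump→ 2·5 + 1 = 11 —(−1)→ 10
10 —HB5→ 2·5 —bump→ 2·6 = 12 —(−1)→ 11

10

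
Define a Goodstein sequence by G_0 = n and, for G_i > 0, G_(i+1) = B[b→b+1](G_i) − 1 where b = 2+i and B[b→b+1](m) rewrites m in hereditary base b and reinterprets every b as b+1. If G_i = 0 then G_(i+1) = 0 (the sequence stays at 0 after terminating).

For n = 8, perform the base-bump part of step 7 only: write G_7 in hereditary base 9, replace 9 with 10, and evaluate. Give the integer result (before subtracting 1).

20000000212

G_0 = 8. HB_2(8) = 2^(2 + 1). Bump = 81. G_1 = 80.
G_1 = 80. HB_3(80) = 2·3^3 + 2·3^2 + 2·3 + 2. Bump = 554. G_2 = 553.
G_2 = 553. HB_4(553) = 2·4^4 + 2·4^2 + 2·4 + 1. Bump = 6311. G_3 = 6310.
G_3 = 6310. HB_5(6310) = 2·5^5 + 2·5^2 + 2·5. Bump = 93396. G_4 = 93395.
G_4 = 93395. HB_6(93395) = 2·6^6 + 2·6^2 + 6 + 5. Bump = 1647196. G_5 = 1647195.
G_5 = 1647195. HB_7(1647195) = 2·7^7 + 2·7^2 + 7 + 4. Bump = 33554572. G_6 = 33554571.
G_6 = 33554571. HB_8(33554571) = 2·8^8 + 2·8^2 + 8 + 3. Bump = 774841152. G_7 = 774841151.
G_7 = 774841151. HB_9(774841151) = 2·9^9 + 2·9^2 + 9 + 2. Bump = 20000000212. G_8 = 20000000211.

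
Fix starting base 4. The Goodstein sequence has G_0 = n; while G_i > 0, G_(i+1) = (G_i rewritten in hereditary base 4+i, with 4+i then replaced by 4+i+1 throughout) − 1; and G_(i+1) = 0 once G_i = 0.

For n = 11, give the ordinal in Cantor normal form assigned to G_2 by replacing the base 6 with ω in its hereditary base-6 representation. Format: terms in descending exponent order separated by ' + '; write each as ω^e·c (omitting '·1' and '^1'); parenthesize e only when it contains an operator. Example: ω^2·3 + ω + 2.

[0] 11 ≡ 2·4 + 3 (base 4). Lift 5: 13. −1: 12.
[1] 12 ≡ 2·5 + 2 (base 5). Lift 6: 14. −1: 13.

ω·2 + 1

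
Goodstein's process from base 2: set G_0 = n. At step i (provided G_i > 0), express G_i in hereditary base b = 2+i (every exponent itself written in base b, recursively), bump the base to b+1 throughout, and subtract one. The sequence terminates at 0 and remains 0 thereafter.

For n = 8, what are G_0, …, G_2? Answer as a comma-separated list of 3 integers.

8, 80, 553

[0] 8 ≡ 2^(2 + 1) (base 2). Lift 3: 81. −1: 80.
[1] 80 ≡ 2·3^3 + 2·3^2 + 2·3 + 2 (base 3). Lift 4: 554. −1: 553.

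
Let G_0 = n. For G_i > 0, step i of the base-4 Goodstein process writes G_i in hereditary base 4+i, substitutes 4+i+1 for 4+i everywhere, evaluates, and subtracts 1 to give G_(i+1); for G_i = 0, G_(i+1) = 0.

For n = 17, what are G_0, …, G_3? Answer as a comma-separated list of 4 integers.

G_0 = 17. HB_4(17) = 4^2 + 1. Bump = 26. G_1 = 25.
G_1 = 25. HB_5(25) = 5^2. Bump = 36. G_2 = 35.
G_2 = 35. HB_6(35) = 5·6 + 5. Bump = 40. G_3 = 39.

17, 25, 35, 39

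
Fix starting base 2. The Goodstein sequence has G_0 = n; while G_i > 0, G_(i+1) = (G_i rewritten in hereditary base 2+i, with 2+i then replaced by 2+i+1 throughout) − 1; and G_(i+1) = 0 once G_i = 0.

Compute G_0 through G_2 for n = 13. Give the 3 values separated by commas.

13, 108, 1279

13 —HB2→ 2^(2 + 1) + 2^2 + 1 —bump→ 3^(3 + 1) + 3^3 + 1 = 109 —(−1)→ 108
108 —HB3→ 3^(3 + 1) + 3^3 —bump→ 4^(4 + 1) + 4^4 = 1280 —(−1)→ 1279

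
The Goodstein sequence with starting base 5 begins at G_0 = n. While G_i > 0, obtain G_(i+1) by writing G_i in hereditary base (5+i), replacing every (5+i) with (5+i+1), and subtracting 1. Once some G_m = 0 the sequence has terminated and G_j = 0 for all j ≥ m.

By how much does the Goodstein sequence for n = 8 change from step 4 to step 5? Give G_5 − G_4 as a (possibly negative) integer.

base 5: 8 = 5 + 3; at 6: 6 + 3 = 9; next = 8
base 6: 8 = 6 + 2; at 7: 7 + 2 = 9; next = 8
base 7: 8 = 7 + 1; at 8: 8 + 1 = 9; next = 8
base 8: 8 = 8; at 9: 9 = 9; next = 8
base 9: 8 = 8; at 10: 8 = 8; next = 7

-1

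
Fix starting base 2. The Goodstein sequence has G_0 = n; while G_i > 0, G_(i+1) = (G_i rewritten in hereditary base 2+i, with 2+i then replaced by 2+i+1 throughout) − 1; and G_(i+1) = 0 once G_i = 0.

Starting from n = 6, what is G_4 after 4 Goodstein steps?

46655

[0] 6 ≡ 2^2 + 2 (base 2). Lift 3: 30. −1: 29.
[1] 29 ≡ 3^3 + 2 (base 3). Lift 4: 258. −1: 257.
[2] 257 ≡ 4^4 + 1 (base 4). Lift 5: 3126. −1: 3125.
[3] 3125 ≡ 5^5 (base 5). Lift 6: 46656. −1: 46655.
[4] 46655 ≡ 5·6^5 + 5·6^4 + 5·6^3 + 5·6^2 + 5·6 + 5 (base 6). Lift 7: 98040. −1: 98039.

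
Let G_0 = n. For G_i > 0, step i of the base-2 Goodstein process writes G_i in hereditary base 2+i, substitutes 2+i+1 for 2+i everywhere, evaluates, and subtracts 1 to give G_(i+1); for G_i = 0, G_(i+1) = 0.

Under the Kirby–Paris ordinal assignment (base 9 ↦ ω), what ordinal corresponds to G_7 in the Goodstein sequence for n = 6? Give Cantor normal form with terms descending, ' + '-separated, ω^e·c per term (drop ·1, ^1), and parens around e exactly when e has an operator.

i=0: 6 = 2^2 + 2 (b=2); 2→3: 3^3 + 3 = 30; 30−1 = 29
i=1: 29 = 3^3 + 2 (b=3); 3→4: 4^4 + 2 = 258; 258−1 = 257
i=2: 257 = 4^4 + 1 (b=4); 4→5: 5^5 + 1 = 3126; 3126−1 = 3125
i=3: 3125 = 5^5 (b=5); 5→6: 6^6 = 46656; 46656−1 = 46655
i=4: 46655 = 5·6^5 + 5·6^4 + 5·6^3 + 5·6^2 + 5·6 + 5 (b=6); 6→7: 5·7^5 + 5·7^4 + 5·7^3 + 5·7^2 + 5·7 + 5 = 98040; 98040−1 = 98039
i=5: 98039 = 5·7^5 + 5·7^4 + 5·7^3 + 5·7^2 + 5·7 + 4 (b=7); 7→8: 5·8^5 + 5·8^4 + 5·8^3 + 5·8^2 + 5·8 + 4 = 187244; 187244−1 = 187243
i=6: 187243 = 5·8^5 + 5·8^4 + 5·8^3 + 5·8^2 + 5·8 + 3 (b=8); 8→9: 5·9^5 + 5·9^4 + 5·9^3 + 5·9^2 + 5·9 + 3 = 332148; 332148−1 = 332147

ω^5·5 + ω^4·5 + ω^3·5 + ω^2·5 + ω·5 + 2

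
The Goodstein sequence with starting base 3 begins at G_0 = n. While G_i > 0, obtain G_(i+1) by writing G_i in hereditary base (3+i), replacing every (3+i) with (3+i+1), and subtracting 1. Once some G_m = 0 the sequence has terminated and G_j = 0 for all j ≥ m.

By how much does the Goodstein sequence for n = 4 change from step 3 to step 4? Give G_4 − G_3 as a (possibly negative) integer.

base 3: 4 = 3 + 1; at 4: 4 + 1 = 5; next = 4
base 4: 4 = 4; at 5: 5 = 5; next = 4
base 5: 4 = 4; at 6: 4 = 4; next = 3
base 6: 3 = 3; at 7: 3 = 3; next = 2

-1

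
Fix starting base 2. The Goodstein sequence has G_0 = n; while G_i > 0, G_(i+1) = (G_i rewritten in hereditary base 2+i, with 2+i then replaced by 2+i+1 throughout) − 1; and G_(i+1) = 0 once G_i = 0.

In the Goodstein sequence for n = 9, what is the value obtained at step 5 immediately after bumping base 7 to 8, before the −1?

50333400

base 2: 9 = 2^(2 + 1) + 1; at 3: 3^(3 + 1) + 1 = 82; next = 81
base 3: 81 = 3^(3 + 1); at 4: 4^(4 + 1) = 1024; next = 1023
base 4: 1023 = 3·4^4 + 3·4^3 + 3·4^2 + 3·4 + 3; at 5: 3·5^5 + 3·5^3 + 3·5^2 + 3·5 + 3 = 9843; next = 9842
base 5: 9842 = 3·5^5 + 3·5^3 + 3·5^2 + 3·5 + 2; at 6: 3·6^6 + 3·6^3 + 3·6^2 + 3·6 + 2 = 140744; next = 140743
base 6: 140743 = 3·6^6 + 3·6^3 + 3·6^2 + 3·6 + 1; at 7: 3·7^7 + 3·7^3 + 3·7^2 + 3·7 + 1 = 2471827; next = 2471826
base 7: 2471826 = 3·7^7 + 3·7^3 + 3·7^2 + 3·7; at 8: 3·8^8 + 3·8^3 + 3·8^2 + 3·8 = 50333400; next = 50333399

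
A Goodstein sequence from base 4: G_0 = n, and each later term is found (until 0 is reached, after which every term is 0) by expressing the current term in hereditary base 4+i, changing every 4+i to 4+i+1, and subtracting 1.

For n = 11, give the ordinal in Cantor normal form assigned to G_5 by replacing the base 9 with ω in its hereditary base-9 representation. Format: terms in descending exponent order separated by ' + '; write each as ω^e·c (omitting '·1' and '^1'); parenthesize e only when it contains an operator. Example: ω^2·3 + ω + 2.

base 4: 11 = 2·4 + 3; at 5: 2·5 + 3 = 13; next = 12
base 5: 12 = 2·5 + 2; at 6: 2·6 + 2 = 14; next = 13
base 6: 13 = 2·6 + 1; at 7: 2·7 + 1 = 15; next = 14
base 7: 14 = 2·7; at 8: 2·8 = 16; next = 15
base 8: 15 = 8 + 7; at 9: 9 + 7 = 16; next = 15
base 9: 15 = 9 + 6; at 10: 10 + 6 = 16; next = 15

ω + 6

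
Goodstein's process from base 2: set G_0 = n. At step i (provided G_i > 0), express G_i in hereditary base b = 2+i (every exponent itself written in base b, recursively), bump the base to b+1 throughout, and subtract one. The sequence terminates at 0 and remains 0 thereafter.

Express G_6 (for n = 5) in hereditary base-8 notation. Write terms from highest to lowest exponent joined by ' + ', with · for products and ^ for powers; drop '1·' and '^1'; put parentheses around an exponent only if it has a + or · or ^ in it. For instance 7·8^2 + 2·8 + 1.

base 2: 5 = 2^2 + 1; at 3: 3^3 + 1 = 28; next = 27
base 3: 27 = 3^3; at 4: 4^4 = 256; next = 255
base 4: 255 = 3·4^3 + 3·4^2 + 3·4 + 3; at 5: 3·5^3 + 3·5^2 + 3·5 + 3 = 468; next = 467
base 5: 467 = 3·5^3 + 3·5^2 + 3·5 + 2; at 6: 3·6^3 + 3·6^2 + 3·6 + 2 = 776; next = 775
base 6: 775 = 3·6^3 + 3·6^2 + 3·6 + 1; at 7: 3·7^3 + 3·7^2 + 3·7 + 1 = 1198; next = 1197
base 7: 1197 = 3·7^3 + 3·7^2 + 3·7; at 8: 3·8^3 + 3·8^2 + 3·8 = 1752; next = 1751

3·8^3 + 3·8^2 + 2·8 + 7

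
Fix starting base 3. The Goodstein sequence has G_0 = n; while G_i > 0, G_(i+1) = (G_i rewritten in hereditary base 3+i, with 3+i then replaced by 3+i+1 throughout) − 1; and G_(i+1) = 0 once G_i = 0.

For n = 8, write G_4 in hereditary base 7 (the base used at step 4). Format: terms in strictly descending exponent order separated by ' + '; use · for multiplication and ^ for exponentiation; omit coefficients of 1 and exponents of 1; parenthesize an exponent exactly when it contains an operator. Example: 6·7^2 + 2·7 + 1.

G_0 = 8. HB_3(8) = 2·3 + 2. Bump = 10. G_1 = 9.
G_1 = 9. HB_4(9) = 2·4 + 1. Bump = 11. G_2 = 10.
G_2 = 10. HB_5(10) = 2·5. Bump = 12. G_3 = 11.
G_3 = 11. HB_6(11) = 6 + 5. Bump = 12. G_4 = 11.
G_4 = 11. HB_7(11) = 7 + 4. Bump = 12. G_5 = 11.

7 + 4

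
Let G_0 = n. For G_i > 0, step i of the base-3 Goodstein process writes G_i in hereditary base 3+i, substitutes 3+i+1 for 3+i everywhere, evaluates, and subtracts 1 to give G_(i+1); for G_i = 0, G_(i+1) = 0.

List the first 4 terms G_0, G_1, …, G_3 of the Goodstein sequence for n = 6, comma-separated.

6, 7, 7, 7

G_0 = 6. HB_3(6) = 2·3. Bump = 8. G_1 = 7.
G_1 = 7. HB_4(7) = 4 + 3. Bump = 8. G_2 = 7.
G_2 = 7. HB_5(7) = 5 + 2. Bump = 8. G_3 = 7.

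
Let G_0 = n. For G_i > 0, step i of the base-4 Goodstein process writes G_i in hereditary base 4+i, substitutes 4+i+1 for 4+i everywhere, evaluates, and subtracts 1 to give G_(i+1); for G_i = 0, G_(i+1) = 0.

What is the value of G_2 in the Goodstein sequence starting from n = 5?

5

i=0: 5 = 4 + 1 (b=4); 4→5: 5 + 1 = 6; 6−1 = 5
i=1: 5 = 5 (b=5); 5→6: 6 = 6; 6−1 = 5
i=2: 5 = 5 (b=6); 6→7: 5 = 5; 5−1 = 4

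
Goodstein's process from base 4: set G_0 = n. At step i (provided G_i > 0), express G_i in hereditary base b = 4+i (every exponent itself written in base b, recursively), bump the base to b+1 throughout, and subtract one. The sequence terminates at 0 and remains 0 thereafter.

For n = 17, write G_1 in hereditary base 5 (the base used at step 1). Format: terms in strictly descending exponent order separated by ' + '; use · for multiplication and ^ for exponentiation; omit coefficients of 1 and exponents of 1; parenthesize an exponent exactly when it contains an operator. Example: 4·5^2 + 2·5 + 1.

5^2

17 —HB4→ 4^2 + 1 —bump→ 5^2 + 1 = 26 —(−1)→ 25
25 —HB5→ 5^2 —bump→ 6^2 = 36 —(−1)→ 35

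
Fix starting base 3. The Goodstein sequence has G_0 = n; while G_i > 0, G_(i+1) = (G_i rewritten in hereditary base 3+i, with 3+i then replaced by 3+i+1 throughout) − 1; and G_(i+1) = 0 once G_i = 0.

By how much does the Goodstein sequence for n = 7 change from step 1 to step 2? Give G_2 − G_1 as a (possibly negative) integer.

G_0 = 7. HB_3(7) = 2·3 + 1. Bump = 9. G_1 = 8.
G_1 = 8. HB_4(8) = 2·4. Bump = 10. G_2 = 9.

1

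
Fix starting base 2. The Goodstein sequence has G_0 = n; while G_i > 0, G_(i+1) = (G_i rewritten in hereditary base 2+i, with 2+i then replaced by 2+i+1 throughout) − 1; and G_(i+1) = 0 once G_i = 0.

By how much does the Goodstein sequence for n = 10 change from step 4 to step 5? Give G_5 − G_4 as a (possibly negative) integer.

G_0=10  [base 2] 2^(2 + 1) + 2  →[2↦3]→  3^(3 + 1) + 3 = 84  −1 ⇒ G_1=83
G_1=83  [base 3] 3^(3 + 1) + 2  →[3↦4]→  4^(4 + 1) + 2 = 1026  −1 ⇒ G_2=1025
G_2=1025  [base 4] 4^(4 + 1) + 1  →[4↦5]→  5^(5 + 1) + 1 = 15626  −1 ⇒ G_3=15625
G_3=15625  [base 5] 5^(5 + 1)  →[5↦6]→  6^(6 + 1) = 279936  −1 ⇒ G_4=279935
G_4=279935  [base 6] 5·6^6 + 5·6^5 + 5·6^4 + 5·6^3 + 5·6^2 + 5·6 + 5  →[6↦7]→  5·7^7 + 5·7^5 + 5·7^4 + 5·7^3 + 5·7^2 + 5·7 + 5 = 4215755  −1 ⇒ G_5=4215754

3935819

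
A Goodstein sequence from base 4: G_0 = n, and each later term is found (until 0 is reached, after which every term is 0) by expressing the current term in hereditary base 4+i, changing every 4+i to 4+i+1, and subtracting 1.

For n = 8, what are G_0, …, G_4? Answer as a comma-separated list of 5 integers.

8, 9, 9, 9, 9

[0] 8 ≡ 2·4 (base 4). Lift 5: 10. −1: 9.
[1] 9 ≡ 5 + 4 (base 5). Lift 6: 10. −1: 9.
[2] 9 ≡ 6 + 3 (base 6). Lift 7: 10. −1: 9.
[3] 9 ≡ 7 + 2 (base 7). Lift 8: 10. −1: 9.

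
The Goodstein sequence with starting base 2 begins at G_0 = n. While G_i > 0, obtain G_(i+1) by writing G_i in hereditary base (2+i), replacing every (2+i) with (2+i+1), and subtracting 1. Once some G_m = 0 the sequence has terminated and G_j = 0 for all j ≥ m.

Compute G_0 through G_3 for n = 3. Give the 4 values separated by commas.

G_0 = 3. HB_2(3) = 2 + 1. Bump = 4. G_1 = 3.
G_1 = 3. HB_3(3) = 3. Bump = 4. G_2 = 3.
G_2 = 3. HB_4(3) = 3. Bump = 3. G_3 = 2.

3, 3, 3, 2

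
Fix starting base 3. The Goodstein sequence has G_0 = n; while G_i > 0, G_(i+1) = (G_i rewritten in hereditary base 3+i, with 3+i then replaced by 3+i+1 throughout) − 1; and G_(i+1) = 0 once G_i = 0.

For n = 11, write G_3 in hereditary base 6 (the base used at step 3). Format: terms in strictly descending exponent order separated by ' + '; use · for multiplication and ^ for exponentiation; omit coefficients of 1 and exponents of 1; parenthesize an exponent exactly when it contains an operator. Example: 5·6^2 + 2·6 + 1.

G_0=11  [base 3] 3^2 + 2  →[3↦4]→  4^2 + 2 = 18  −1 ⇒ G_1=17
G_1=17  [base 4] 4^2 + 1  →[4↦5]→  5^2 + 1 = 26  −1 ⇒ G_2=25
G_2=25  [base 5] 5^2  →[5↦6]→  6^2 = 36  −1 ⇒ G_3=35

5·6 + 5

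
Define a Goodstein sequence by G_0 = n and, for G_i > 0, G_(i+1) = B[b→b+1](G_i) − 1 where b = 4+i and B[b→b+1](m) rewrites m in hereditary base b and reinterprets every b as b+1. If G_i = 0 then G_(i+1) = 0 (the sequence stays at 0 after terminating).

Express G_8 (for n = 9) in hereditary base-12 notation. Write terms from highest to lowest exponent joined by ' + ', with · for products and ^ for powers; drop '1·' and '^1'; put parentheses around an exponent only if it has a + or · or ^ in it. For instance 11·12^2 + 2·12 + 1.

11

G_0=9  [base 4] 2·4 + 1  →[4↦5]→  2·5 + 1 = 11  −1 ⇒ G_1=10
G_1=10  [base 5] 2·5  →[5↦6]→  2·6 = 12  −1 ⇒ G_2=11
G_2=11  [base 6] 6 + 5  →[6↦7]→  7 + 5 = 12  −1 ⇒ G_3=11
G_3=11  [base 7] 7 + 4  →[7↦8]→  8 + 4 = 12  −1 ⇒ G_4=11
G_4=11  [base 8] 8 + 3  →[8↦9]→  9 + 3 = 12  −1 ⇒ G_5=11
G_5=11  [base 9] 9 + 2  →[9↦10]→  10 + 2 = 12  −1 ⇒ G_6=11
G_6=11  [base 10] 10 + 1  →[10↦11]→  11 + 1 = 12  −1 ⇒ G_7=11
G_7=11  [base 11] 11  →[11↦12]→  12 = 12  −1 ⇒ G_8=11
G_8=11  [base 12] 11  →[12↦13]→  11 = 11  −1 ⇒ G_9=10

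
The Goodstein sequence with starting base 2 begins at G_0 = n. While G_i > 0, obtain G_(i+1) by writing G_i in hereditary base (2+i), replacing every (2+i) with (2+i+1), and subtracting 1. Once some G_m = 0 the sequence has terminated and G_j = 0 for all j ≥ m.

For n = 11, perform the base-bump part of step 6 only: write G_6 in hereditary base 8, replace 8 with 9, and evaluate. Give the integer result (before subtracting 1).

2749609303

11 —HB2→ 2^(2 + 1) + 2 + 1 —bump→ 3^(3 + 1) + 3 + 1 = 85 —(−1)→ 84
84 —HB3→ 3^(3 + 1) + 3 —bump→ 4^(4 + 1) + 4 = 1028 —(−1)→ 1027
1027 —HB4→ 4^(4 + 1) + 3 —bump→ 5^(5 + 1) + 3 = 15628 —(−1)→ 15627
15627 —HB5→ 5^(5 + 1) + 2 —bump→ 6^(6 + 1) + 2 = 279938 —(−1)→ 279937
279937 —HB6→ 6^(6 + 1) + 1 —bump→ 7^(7 + 1) + 1 = 5764802 —(−1)→ 5764801
5764801 —HB7→ 7^(7 + 1) —bump→ 8^(8 + 1) = 134217728 —(−1)→ 134217727
134217727 —HB8→ 7·8^8 + 7·8^7 + 7·8^6 + 7·8^5 + 7·8^4 + 7·8^3 + 7·8^2 + 7·8 + 7 —bump→ 7·9^9 + 7·9^7 + 7·9^6 + 7·9^5 + 7·9^4 + 7·9^3 + 7·9^2 + 7·9 + 7 = 2749609303 —(−1)→ 2749609302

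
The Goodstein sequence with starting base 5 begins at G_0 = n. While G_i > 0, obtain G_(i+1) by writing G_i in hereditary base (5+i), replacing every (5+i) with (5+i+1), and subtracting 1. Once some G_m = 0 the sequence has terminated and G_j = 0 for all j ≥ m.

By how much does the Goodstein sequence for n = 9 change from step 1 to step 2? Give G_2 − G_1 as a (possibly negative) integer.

0

9 —HB5→ 5 + 4 —bump→ 6 + 4 = 10 —(−1)→ 9
9 —HB6→ 6 + 3 —bump→ 7 + 3 = 10 —(−1)→ 9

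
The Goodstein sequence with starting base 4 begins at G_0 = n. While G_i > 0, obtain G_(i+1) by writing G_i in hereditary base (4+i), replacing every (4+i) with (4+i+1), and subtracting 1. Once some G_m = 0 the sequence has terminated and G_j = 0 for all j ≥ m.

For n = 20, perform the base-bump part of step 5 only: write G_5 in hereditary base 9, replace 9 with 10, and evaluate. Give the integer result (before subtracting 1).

20 —HB4→ 4^2 + 4 —bump→ 5^2 + 5 = 30 —(−1)→ 29
29 —HB5→ 5^2 + 4 —bump→ 6^2 + 4 = 40 —(−1)→ 39
39 —HB6→ 6^2 + 3 —bump→ 7^2 + 3 = 52 —(−1)→ 51
51 —HB7→ 7^2 + 2 —bump→ 8^2 + 2 = 66 —(−1)→ 65
65 —HB8→ 8^2 + 1 —bump→ 9^2 + 1 = 82 —(−1)→ 81
81 —HB9→ 9^2 —bump→ 10^2 = 100 —(−1)→ 99

100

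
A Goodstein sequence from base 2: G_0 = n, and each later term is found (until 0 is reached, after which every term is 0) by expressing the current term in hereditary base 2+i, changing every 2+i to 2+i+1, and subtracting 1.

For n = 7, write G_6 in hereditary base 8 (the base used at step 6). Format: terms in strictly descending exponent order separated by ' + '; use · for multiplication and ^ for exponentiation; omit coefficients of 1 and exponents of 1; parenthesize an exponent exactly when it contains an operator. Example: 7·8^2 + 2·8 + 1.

7·8^7 + 7·8^6 + 7·8^5 + 7·8^4 + 7·8^3 + 7·8^2 + 7·8 + 7

i=0: 7 = 2^2 + 2 + 1 (b=2); 2→3: 3^3 + 3 + 1 = 31; 31−1 = 30
i=1: 30 = 3^3 + 3 (b=3); 3→4: 4^4 + 4 = 260; 260−1 = 259
i=2: 259 = 4^4 + 3 (b=4); 4→5: 5^5 + 3 = 3128; 3128−1 = 3127
i=3: 3127 = 5^5 + 2 (b=5); 5→6: 6^6 + 2 = 46658; 46658−1 = 46657
i=4: 46657 = 6^6 + 1 (b=6); 6→7: 7^7 + 1 = 823544; 823544−1 = 823543
i=5: 823543 = 7^7 (b=7); 7→8: 8^8 = 16777216; 16777216−1 = 16777215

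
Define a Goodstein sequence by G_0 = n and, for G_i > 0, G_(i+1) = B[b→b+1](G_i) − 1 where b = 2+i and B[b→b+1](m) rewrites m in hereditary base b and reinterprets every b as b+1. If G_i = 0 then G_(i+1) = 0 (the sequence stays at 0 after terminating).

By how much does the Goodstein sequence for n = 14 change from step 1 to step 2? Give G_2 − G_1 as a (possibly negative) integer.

1171

14 —HB2→ 2^(2 + 1) + 2^2 + 2 —bump→ 3^(3 + 1) + 3^3 + 3 = 111 —(−1)→ 110
110 —HB3→ 3^(3 + 1) + 3^3 + 2 —bump→ 4^(4 + 1) + 4^4 + 2 = 1282 —(−1)→ 1281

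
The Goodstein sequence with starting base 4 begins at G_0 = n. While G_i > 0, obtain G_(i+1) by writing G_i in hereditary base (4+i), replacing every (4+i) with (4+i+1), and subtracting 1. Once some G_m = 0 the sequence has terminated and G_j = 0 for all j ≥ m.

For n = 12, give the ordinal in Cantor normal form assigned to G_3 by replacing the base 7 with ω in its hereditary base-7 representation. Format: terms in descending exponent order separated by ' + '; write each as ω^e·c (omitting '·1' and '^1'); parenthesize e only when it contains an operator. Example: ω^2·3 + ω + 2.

ω·2 + 2

[0] 12 ≡ 3·4 (base 4). Lift 5: 15. −1: 14.
[1] 14 ≡ 2·5 + 4 (base 5). Lift 6: 16. −1: 15.
[2] 15 ≡ 2·6 + 3 (base 6). Lift 7: 17. −1: 16.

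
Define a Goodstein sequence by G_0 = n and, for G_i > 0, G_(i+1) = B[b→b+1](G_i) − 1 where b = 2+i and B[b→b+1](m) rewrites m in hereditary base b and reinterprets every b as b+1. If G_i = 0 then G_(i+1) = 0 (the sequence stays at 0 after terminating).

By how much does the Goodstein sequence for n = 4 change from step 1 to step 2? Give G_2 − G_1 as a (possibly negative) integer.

step 0: 4 = 2^2; sub 3 for 2: 3^3; = 27; G_1 = 27−1 = 26
step 1: 26 = 2·3^2 + 2·3 + 2; sub 4 for 3: 2·4^2 + 2·4 + 2; = 42; G_2 = 42−1 = 41

15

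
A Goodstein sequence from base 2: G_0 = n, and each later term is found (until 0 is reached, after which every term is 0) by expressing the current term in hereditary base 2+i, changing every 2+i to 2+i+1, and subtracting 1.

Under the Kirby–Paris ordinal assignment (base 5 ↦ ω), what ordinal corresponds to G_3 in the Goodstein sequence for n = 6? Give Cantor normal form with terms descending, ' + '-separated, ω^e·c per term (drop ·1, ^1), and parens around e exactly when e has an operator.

base 2: 6 = 2^2 + 2; at 3: 3^3 + 3 = 30; next = 29
base 3: 29 = 3^3 + 2; at 4: 4^4 + 2 = 258; next = 257
base 4: 257 = 4^4 + 1; at 5: 5^5 + 1 = 3126; next = 3125
base 5: 3125 = 5^5; at 6: 6^6 = 46656; next = 46655

ω^ω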